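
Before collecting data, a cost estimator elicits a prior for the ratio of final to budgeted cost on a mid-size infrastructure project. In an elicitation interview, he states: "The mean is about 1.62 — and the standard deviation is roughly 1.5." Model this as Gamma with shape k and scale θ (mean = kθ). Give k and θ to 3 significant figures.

For Gamma(k, scale θ): mean = kθ, variance = kθ², so CV = 1/√k.
CV = SD/mean = 1.5/1.62 = 0.9259, hence k = 1/CV² = 1.17.
Then θ = mean/k = 1.62/1.17 = 1.39.

k ≈ 1.17, θ ≈ 1.39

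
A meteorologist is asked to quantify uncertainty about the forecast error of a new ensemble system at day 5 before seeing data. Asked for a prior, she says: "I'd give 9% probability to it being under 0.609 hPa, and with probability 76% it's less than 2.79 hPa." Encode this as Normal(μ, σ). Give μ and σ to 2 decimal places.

μ = 2.04, σ = 1.07

For Normal(μ,σ), the p-quantile is μ + z_p·σ. Here z_{0.09} = -1.341, z_{0.76} = 0.7063.
So 0.609 = μ − 1.341σ and 2.79 = μ + 0.7063σ.
Subtracting: σ = (2.79 − 0.609)/(0.7063 − (-1.341)) = 1.07.
Then μ = 0.609 − (-1.341)·1.07 = 2.04.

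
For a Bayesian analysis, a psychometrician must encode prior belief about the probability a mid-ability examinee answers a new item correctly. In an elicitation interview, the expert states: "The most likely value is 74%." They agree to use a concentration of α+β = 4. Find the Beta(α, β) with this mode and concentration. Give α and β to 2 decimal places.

α = 2.48, β = 1.52

For α,β > 1 the Beta mode is (α−1)/(α+β−2). With α+β = 4, the mode is (α−1)/2.
Set (α−1)/2 = 0.74 → α = 1 + 0.74·2 = 2.48.
β = 4 − α = 1.52.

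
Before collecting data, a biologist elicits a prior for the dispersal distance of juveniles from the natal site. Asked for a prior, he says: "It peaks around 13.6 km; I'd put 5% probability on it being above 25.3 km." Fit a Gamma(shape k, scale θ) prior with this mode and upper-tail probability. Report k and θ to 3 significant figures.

Gamma(k,θ) with k>1 has mode (k−1)θ, so θ = 13.6/(k−1).
Need P(X < 25.3) = 0.95 with θ tied to k this way. Start at k = 2, θ = 13.6: P(X<25.3) ≈ 0.555.
Too low — raise k to concentrate. Iterating converges to k ≈ 8.22.
Then θ = 13.6/(8.22−1) ≈ 1.88.

k ≈ 8.22, θ ≈ 1.88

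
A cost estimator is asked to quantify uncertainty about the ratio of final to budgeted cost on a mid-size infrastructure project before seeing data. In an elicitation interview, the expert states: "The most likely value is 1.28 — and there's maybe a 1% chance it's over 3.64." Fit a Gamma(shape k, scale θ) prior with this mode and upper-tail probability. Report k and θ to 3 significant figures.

k ≈ 5.17, θ ≈ 0.307

Gamma(k,θ) with k>1 has mode (k−1)θ, so θ = 1.28/(k−1).
Need P(X < 3.64) = 0.99 with θ tied to k this way. Start at k = 2, θ = 1.28: P(X<3.64) ≈ 0.776.
Too low — raise k to concentrate. Iterating converges to k ≈ 5.17.
Then θ = 1.28/(5.17−1) ≈ 0.307.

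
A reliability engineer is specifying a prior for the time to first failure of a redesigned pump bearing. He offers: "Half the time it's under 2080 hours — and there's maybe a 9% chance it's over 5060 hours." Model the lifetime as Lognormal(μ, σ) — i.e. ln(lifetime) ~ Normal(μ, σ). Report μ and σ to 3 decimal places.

μ ≈ 7.640, σ ≈ 0.663

If T ~ Lognormal(μ,σ) then ln T ~ Normal(μ,σ), so the p-quantile of ln T is μ + z_p·σ.
ln(2080) = 7.64 and ln(5060) = 8.529; z_{0.5} = 0, z_{0.91} = 1.341.
σ = (8.529 − 7.64)/(1.341 − (0)) = 0.663.
μ = 7.64 − (0)·0.663 = 7.640.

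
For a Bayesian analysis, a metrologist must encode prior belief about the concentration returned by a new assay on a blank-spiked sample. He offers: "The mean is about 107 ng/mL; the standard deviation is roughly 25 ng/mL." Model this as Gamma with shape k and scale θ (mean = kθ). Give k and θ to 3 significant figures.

For Gamma(k, scale θ): mean = kθ, variance = kθ², so CV = 1/√k.
CV = SD/mean = 25/107 = 0.2336, hence k = 1/CV² = 18.3.
Then θ = mean/k = 107/18.3 = 5.84.

k ≈ 18.3, θ ≈ 5.84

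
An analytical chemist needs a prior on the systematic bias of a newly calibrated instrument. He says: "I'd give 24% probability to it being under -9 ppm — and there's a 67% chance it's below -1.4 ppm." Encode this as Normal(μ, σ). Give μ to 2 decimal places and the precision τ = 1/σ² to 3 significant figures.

μ = -4.32, τ = 0.0227

The p-quantile of Normal(μ,σ) is μ + z_p·σ, with z_{0.24} = -0.7063 and z_{0.67} = 0.4399.
Eliminate σ: μ = (z₂·x₁ − z₁·x₂)/(z₂ − z₁) = (0.4399·-9 − (-0.7063)·-1.4)/1.146 = -4.32.
Then σ = (x₂ − x₁)/(z₂ − z₁) = (-1.4 − -9)/1.146 = 6.63.
Precision τ = 1/σ² = 1/6.631² = 0.0227.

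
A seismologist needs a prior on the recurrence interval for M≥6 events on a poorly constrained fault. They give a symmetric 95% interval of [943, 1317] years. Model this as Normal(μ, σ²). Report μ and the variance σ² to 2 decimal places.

A symmetric 95% interval runs μ ± z·σ with z = 1.96.
Half-width = 187, so σ = 187/1.96 = 95.410 and σ² = 9103.05.
μ is the interval midpoint, 1130.00.

μ = 1130.00, σ² = 9103.05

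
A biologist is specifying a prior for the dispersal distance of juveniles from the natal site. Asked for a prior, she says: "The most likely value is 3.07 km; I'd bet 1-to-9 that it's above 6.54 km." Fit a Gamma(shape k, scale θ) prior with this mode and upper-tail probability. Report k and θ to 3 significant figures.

Gamma(k,θ) with k>1 has mode (k−1)θ, so θ = 3.07/(k−1).
Need P(X < 6.54) = 0.9 with θ tied to k this way. Start at k = 2, θ = 3.07: P(X<6.54) ≈ 0.628.
Too low — raise k to concentrate. Iterating converges to k ≈ 4.36.
Then θ = 3.07/(4.36−1) ≈ 0.914.

k ≈ 4.36, θ ≈ 0.914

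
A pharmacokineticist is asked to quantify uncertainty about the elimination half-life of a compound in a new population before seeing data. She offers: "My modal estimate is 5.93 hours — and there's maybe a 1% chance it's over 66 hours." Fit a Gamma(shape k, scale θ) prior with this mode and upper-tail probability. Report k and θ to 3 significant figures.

k ≈ 1.51, θ ≈ 11.6

Gamma(k,θ) with k>1 has mode (k−1)θ, so θ = 5.93/(k−1).
Need P(X < 66) = 0.99 with θ tied to k this way. Start at k = 2, θ = 5.93: P(X<66) ≈ 1.000.
Too high — lower k to spread out. Iterating converges to k ≈ 1.51.
Then θ = 5.93/(1.51−1) ≈ 11.6.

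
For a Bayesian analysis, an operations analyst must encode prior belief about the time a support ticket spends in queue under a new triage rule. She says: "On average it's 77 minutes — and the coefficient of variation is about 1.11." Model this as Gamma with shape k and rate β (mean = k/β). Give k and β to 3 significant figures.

For Gamma(k, rate β): mean = k/β, variance = k/β², so CV = 1/√k.
CV = 1.11, hence k = 1/CV² = 0.812.
Then β = k/mean = 0.812/77 = 0.0105.

k ≈ 0.812, β ≈ 0.0105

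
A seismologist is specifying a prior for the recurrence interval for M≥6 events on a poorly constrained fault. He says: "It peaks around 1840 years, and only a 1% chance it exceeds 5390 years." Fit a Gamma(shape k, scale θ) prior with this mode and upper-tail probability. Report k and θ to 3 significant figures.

k ≈ 4.92, θ ≈ 469

Gamma(k,θ) with k>1 has mode (k−1)θ, so θ = 1840/(k−1).
Need P(X < 5390) = 0.99 with θ tied to k this way. Start at k = 2, θ = 1840: P(X<5390) ≈ 0.790.
Too low — raise k to concentrate. Iterating converges to k ≈ 4.92.
Then θ = 1840/(4.92−1) ≈ 469.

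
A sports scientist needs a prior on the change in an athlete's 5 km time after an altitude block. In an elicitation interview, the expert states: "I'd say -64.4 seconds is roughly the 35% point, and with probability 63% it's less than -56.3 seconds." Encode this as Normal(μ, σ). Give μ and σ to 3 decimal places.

The p-quantile of Normal(μ,σ) is μ + z_p·σ, with z_{0.35} = -0.3853 and z_{0.63} = 0.3319.
Eliminate σ: μ = (z₂·x₁ − z₁·x₂)/(z₂ − z₁) = (0.3319·-64.4 − (-0.3853)·-56.3)/0.7172 = -60.048.
Then σ = (x₂ − x₁)/(z₂ − z₁) = (-56.3 − -64.4)/0.7172 = 11.294.

μ = -60.048, σ = 11.294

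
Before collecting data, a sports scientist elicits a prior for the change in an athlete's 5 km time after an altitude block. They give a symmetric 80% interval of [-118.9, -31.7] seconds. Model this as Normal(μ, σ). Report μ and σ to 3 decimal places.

μ = -75.300, σ = 34.021

A symmetric 80% interval runs μ ± z·σ with z = 1.282.
Half-width = 43.6, so σ = 43.6/1.282 = 34.021.
μ is the interval midpoint, -75.300.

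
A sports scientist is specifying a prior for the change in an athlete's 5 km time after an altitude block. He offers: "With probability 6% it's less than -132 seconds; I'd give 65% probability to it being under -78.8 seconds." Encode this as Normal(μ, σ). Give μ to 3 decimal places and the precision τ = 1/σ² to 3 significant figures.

μ = -89.366, τ = 0.00133

The p-quantile of Normal(μ,σ) is μ + z_p·σ, with z_{0.06} = -1.555 and z_{0.65} = 0.3853.
Eliminate σ: μ = (z₂·x₁ − z₁·x₂)/(z₂ − z₁) = (0.3853·-132 − (-1.555)·-78.8)/1.94 = -89.366.
Then σ = (x₂ − x₁)/(z₂ − z₁) = (-78.8 − -132)/1.94 = 27.421.
Precision τ = 1/σ² = 1/27.42² = 0.00133.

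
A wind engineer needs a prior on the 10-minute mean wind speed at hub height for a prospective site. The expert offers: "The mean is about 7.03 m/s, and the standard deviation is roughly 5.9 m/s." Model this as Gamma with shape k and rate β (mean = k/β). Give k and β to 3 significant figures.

For Gamma(k, rate β): mean = k/β, variance = k/β², so CV = 1/√k.
CV = SD/mean = 5.9/7.03 = 0.8393, hence k = 1/CV² = 1.42.
Then β = k/mean = 1.42/7.03 = 0.202.

k ≈ 1.42, β ≈ 0.202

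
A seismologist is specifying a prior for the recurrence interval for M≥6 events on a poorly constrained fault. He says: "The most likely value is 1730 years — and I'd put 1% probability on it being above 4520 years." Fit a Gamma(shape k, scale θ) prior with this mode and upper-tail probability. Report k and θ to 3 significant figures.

Gamma(k,θ) with k>1 has mode (k−1)θ, so θ = 1730/(k−1).
Need P(X < 4520) = 0.99 with θ tied to k this way. Start at k = 2, θ = 1730: P(X<4520) ≈ 0.735.
Too low — raise k to concentrate. Iterating converges to k ≈ 6.04.
Then θ = 1730/(6.04−1) ≈ 343.

k ≈ 6.04, θ ≈ 343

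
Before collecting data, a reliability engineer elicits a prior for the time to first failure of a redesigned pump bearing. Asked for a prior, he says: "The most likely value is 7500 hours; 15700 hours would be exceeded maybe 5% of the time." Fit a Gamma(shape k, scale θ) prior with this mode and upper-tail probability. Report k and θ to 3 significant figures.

Gamma(k,θ) with k>1 has mode (k−1)θ, so θ = 7500/(k−1).
Need P(X < 15700) = 0.95 with θ tied to k this way. Start at k = 2, θ = 7500: P(X<15700) ≈ 0.619.
Too low — raise k to concentrate. Iterating converges to k ≈ 6.06.
Then θ = 7500/(6.06−1) ≈ 1480.

k ≈ 6.06, θ ≈ 1480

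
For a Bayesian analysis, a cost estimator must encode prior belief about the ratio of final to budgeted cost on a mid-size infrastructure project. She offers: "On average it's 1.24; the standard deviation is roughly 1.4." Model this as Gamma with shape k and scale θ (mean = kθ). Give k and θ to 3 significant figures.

k ≈ 0.784, θ ≈ 1.58

For Gamma(k, scale θ): mean = kθ, variance = kθ², so CV = 1/√k.
CV = SD/mean = 1.4/1.24 = 1.129, hence k = 1/CV² = 0.784.
Then θ = mean/k = 1.24/0.784 = 1.58.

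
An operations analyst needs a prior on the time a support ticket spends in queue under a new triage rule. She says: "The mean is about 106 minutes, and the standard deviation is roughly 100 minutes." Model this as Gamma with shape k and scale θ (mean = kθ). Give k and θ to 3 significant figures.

k ≈ 1.12, θ ≈ 94.3

For Gamma(k, scale θ): mean = kθ, variance = kθ², so CV = 1/√k.
CV = SD/mean = 100/106 = 0.9434, hence k = 1/CV² = 1.12.
Then θ = mean/k = 106/1.12 = 94.3.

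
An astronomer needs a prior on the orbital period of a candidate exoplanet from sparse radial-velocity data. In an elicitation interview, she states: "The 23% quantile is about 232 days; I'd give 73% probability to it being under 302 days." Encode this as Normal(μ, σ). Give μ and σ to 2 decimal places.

For Normal(μ,σ), the p-quantile is μ + z_p·σ. Here z_{0.23} = -0.7388, z_{0.73} = 0.6128.
So 232 = μ − 0.7388σ and 302 = μ + 0.6128σ.
Subtracting: σ = (302 − 232)/(0.6128 − (-0.7388)) = 51.79.
Then μ = 232 − (-0.7388)·51.79 = 270.26.

μ = 270.26, σ = 51.79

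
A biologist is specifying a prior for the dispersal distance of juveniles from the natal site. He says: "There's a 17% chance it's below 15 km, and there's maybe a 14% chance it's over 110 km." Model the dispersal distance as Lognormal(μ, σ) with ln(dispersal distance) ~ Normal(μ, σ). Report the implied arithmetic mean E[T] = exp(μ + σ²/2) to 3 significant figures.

If T ~ Lognormal(μ,σ) then ln T ~ Normal(μ,σ), so the p-quantile of ln T is μ + z_p·σ.
ln(15) = 2.708 and ln(110) = 4.7; z_{0.17} = -0.9542, z_{0.86} = 1.08.
σ = (4.7 − 2.708)/(1.08 − (-0.9542)) = 0.979.
μ = 2.708 − (-0.9542)·0.979 = 3.642.
E[T] = exp(μ + σ²/2) = exp(3.642 + 0.4795) = 61.7 km.

E[T] ≈ 61.7 km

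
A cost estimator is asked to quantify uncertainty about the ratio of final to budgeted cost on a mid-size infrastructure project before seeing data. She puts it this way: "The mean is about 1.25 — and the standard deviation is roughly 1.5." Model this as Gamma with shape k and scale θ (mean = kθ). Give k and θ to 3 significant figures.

k ≈ 0.694, θ ≈ 1.8

For Gamma(k, scale θ): mean = kθ, variance = kθ², so CV = 1/√k.
CV = SD/mean = 1.5/1.25 = 1.2, hence k = 1/CV² = 0.694.
Then θ = mean/k = 1.25/0.694 = 1.8.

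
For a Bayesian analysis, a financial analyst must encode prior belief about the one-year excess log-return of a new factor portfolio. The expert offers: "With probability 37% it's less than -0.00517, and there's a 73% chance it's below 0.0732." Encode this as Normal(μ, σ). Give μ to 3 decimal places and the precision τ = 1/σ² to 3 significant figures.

μ = 0.022, τ = 145

For Normal(μ,σ), the p-quantile is μ + z_p·σ. Here z_{0.37} = -0.3319, z_{0.73} = 0.6128.
So -0.00517 = μ − 0.3319σ and 0.0732 = μ + 0.6128σ.
Subtracting: σ = (0.0732 − -0.00517)/(0.6128 − (-0.3319)) = 0.083.
Then μ = -0.00517 − (-0.3319)·0.083 = 0.022.
Precision τ = 1/σ² = 1/0.08296² = 145.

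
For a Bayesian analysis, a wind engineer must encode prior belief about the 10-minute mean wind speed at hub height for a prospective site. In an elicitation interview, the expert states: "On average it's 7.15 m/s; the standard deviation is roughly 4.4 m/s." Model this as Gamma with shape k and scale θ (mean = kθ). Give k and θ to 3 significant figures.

For Gamma(k, scale θ): mean = kθ, variance = kθ², so CV = 1/√k.
CV = SD/mean = 4.4/7.15 = 0.6154, hence k = 1/CV² = 2.64.
Then θ = mean/k = 7.15/2.64 = 2.71.

k ≈ 2.64, θ ≈ 2.71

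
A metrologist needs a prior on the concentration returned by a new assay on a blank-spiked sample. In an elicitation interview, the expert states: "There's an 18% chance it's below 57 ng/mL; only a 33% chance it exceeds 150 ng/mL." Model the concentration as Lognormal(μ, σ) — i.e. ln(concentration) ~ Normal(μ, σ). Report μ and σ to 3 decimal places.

μ ≈ 4.697, σ ≈ 0.714

If T ~ Lognormal(μ,σ) then ln T ~ Normal(μ,σ), so the p-quantile of ln T is μ + z_p·σ.
ln(57) = 4.043 and ln(150) = 5.011; z_{0.18} = -0.9154, z_{0.67} = 0.4399.
σ = (5.011 − 4.043)/(0.4399 − (-0.9154)) = 0.714.
μ = 4.043 − (-0.9154)·0.714 = 4.697.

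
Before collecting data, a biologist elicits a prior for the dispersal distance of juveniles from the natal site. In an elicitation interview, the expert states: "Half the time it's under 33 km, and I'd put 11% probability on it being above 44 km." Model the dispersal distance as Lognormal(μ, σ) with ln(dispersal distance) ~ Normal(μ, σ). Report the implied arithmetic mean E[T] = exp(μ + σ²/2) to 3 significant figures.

E[T] ≈ 33.9 km

If T ~ Lognormal(μ,σ) then ln T ~ Normal(μ,σ), so the p-quantile of ln T is μ + z_p·σ.
ln(33) = 3.497 and ln(44) = 3.784; z_{0.5} = 0, z_{0.89} = 1.227.
σ = (3.784 − 3.497)/(1.227 − (0)) = 0.235.
μ = 3.497 − (0)·0.235 = 3.497.
E[T] = exp(μ + σ²/2) = exp(3.497 + 0.0275) = 33.9 km.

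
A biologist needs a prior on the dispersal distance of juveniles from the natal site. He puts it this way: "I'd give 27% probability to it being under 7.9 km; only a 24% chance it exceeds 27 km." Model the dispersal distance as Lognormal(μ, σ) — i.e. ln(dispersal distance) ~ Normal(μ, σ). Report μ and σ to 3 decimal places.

μ ≈ 2.638, σ ≈ 0.932

If T ~ Lognormal(μ,σ) then ln T ~ Normal(μ,σ), so the p-quantile of ln T is μ + z_p·σ.
ln(7.9) = 2.067 and ln(27) = 3.296; z_{0.27} = -0.6128, z_{0.76} = 0.7063.
σ = (3.296 − 2.067)/(0.7063 − (-0.6128)) = 0.932.
μ = 2.067 − (-0.6128)·0.932 = 2.638.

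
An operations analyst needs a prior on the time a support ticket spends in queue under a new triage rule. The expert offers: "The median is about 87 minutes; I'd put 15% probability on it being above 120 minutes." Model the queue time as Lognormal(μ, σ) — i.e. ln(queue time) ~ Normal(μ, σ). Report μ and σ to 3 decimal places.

If T ~ Lognormal(μ,σ) then ln T ~ Normal(μ,σ), so the p-quantile of ln T is μ + z_p·σ.
ln(87) = 4.466 and ln(120) = 4.787; z_{0.5} = 0, z_{0.85} = 1.036.
σ = (4.787 − 4.466)/(1.036 − (0)) = 0.310.
μ = 4.466 − (0)·0.310 = 4.466.

μ ≈ 4.466, σ ≈ 0.310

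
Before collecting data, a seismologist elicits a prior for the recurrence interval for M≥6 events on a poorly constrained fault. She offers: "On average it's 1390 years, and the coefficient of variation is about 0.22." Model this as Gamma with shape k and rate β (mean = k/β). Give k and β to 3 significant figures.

k ≈ 20.7, β ≈ 0.0149

For Gamma(k, rate β): mean = k/β, variance = k/β², so CV = 1/√k.
CV = 0.22, hence k = 1/CV² = 20.7.
Then β = k/mean = 20.7/1390 = 0.0149.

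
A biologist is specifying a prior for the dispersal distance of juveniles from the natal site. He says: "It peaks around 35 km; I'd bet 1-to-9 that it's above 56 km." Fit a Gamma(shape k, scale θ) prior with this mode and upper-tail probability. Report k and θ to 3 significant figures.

k ≈ 9.5, θ ≈ 4.12

Gamma(k,θ) with k>1 has mode (k−1)θ, so θ = 35/(k−1).
Need P(X < 56) = 0.9 with θ tied to k this way. Start at k = 2, θ = 35: P(X<56) ≈ 0.475.
Too low — raise k to concentrate. Iterating converges to k ≈ 9.5.
Then θ = 35/(9.5−1) ≈ 4.12.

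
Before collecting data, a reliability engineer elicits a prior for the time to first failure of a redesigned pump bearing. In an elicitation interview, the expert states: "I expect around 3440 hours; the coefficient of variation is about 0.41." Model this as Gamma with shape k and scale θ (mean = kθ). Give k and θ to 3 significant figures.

For Gamma(k, scale θ): mean = kθ, variance = kθ², so CV = 1/√k.
CV = 0.41, hence k = 1/CV² = 5.95.
Then θ = mean/k = 3440/5.95 = 578.

k ≈ 5.95, θ ≈ 578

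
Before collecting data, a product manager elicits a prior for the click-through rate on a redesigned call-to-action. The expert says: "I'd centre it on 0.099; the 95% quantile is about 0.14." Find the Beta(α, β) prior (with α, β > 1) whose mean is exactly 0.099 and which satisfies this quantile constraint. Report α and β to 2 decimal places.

α ≈ 16.12, β ≈ 146.69

With mean 0.099 fixed, write α = 0.099s, β = 0.901s where s = α+β.
Need P(θ < 0.14) = 0.95 under Beta(0.099s, 0.901s). Normal approximation: (q−m)/√(m(1−m)/s) ≈ z_{0.95} = 1.64, so s ≈ 0.099·0.901·(1.64)²/(0.14−0.099)² = 143.6.
At s = 143.6: P(θ<0.14) ≈ 0.940. Adjusting to match 0.95 gives s ≈ 162.81.
So α = 0.099·162.81 ≈ 16.12, β = 0.901·162.81 ≈ 146.69.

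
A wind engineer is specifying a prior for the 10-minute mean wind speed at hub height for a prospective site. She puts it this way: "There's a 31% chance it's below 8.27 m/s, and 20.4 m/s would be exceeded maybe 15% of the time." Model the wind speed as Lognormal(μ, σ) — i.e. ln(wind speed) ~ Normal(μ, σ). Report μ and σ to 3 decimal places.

μ ≈ 2.405, σ ≈ 0.589

If T ~ Lognormal(μ,σ) then ln T ~ Normal(μ,σ), so the p-quantile of ln T is μ + z_p·σ.
ln(8.27) = 2.113 and ln(20.4) = 3.016; z_{0.31} = -0.4959, z_{0.85} = 1.036.
σ = (3.016 − 2.113)/(1.036 − (-0.4959)) = 0.589.
μ = 2.113 − (-0.4959)·0.589 = 2.405.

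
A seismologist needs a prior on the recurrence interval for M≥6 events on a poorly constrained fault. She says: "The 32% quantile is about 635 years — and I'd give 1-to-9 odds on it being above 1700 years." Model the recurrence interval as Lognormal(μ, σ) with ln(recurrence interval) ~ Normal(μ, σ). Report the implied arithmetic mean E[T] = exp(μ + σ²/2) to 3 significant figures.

E[T] ≈ 968 years

If T ~ Lognormal(μ,σ) then ln T ~ Normal(μ,σ), so the p-quantile of ln T is μ + z_p·σ.
ln(635) = 6.454 and ln(1700) = 7.438; z_{0.32} = -0.4677, z_{0.9} = 1.282.
σ = (7.438 − 6.454)/(1.282 − (-0.4677)) = 0.563.
μ = 6.454 − (-0.4677)·0.563 = 6.717.
E[T] = exp(μ + σ²/2) = exp(6.717 + 0.1585) = 968 years.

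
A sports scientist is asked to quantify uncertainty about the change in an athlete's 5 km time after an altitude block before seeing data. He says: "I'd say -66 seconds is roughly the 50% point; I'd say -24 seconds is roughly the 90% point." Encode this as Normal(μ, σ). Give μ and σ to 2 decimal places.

The p-quantile of Normal(μ,σ) is μ + z_p·σ, with z_{0.5} = 0 and z_{0.9} = 1.282.
Eliminate σ: μ = (z₂·x₁ − z₁·x₂)/(z₂ − z₁) = (1.282·-66 − (0)·-24)/1.282 = -66.00.
Then σ = (x₂ − x₁)/(z₂ − z₁) = (-24 − -66)/1.282 = 32.77.

μ = -66.00, σ = 32.77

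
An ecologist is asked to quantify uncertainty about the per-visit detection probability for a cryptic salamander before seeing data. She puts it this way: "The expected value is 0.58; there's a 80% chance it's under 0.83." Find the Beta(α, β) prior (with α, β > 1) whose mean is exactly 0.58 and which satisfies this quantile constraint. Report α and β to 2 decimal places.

With mean 0.58 fixed, write α = 0.58s, β = 0.42s where s = α+β.
Need P(θ < 0.83) = 0.8 under Beta(0.58s, 0.42s). Normal approximation: (q−m)/√(m(1−m)/s) ≈ z_{0.8} = 0.842, so s ≈ 0.58·0.42·(0.842)²/(0.83−0.58)² = 2.8.
At s = 2.8: P(θ<0.83) ≈ 0.796. Adjusting to match 0.8 gives s ≈ 2.83.
So α = 0.58·2.83 ≈ 1.64, β = 0.42·2.83 ≈ 1.19.

α ≈ 1.64, β ≈ 1.19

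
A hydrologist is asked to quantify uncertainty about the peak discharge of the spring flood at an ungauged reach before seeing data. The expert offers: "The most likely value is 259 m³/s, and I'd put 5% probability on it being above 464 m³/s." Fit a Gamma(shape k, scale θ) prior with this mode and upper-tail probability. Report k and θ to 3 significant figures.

Gamma(k,θ) with k>1 has mode (k−1)θ, so θ = 259/(k−1).
Need P(X < 464) = 0.95 with θ tied to k this way. Start at k = 2, θ = 259: P(X<464) ≈ 0.535.
Too low — raise k to concentrate. Iterating converges to k ≈ 9.2.
Then θ = 259/(9.2−1) ≈ 31.6.

k ≈ 9.2, θ ≈ 31.6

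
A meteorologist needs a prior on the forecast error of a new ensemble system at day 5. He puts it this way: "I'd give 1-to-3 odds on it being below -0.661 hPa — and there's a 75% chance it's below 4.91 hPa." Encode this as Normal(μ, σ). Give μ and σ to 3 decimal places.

μ = 2.124, σ = 4.130

For Normal(μ,σ), the p-quantile is μ + z_p·σ. Here z_{0.25} = -0.6745, z_{0.75} = 0.6745.
So -0.661 = μ − 0.6745σ and 4.91 = μ + 0.6745σ.
Subtracting: σ = (4.91 − -0.661)/(0.6745 − (-0.6745)) = 4.130.
Then μ = -0.661 − (-0.6745)·4.130 = 2.124.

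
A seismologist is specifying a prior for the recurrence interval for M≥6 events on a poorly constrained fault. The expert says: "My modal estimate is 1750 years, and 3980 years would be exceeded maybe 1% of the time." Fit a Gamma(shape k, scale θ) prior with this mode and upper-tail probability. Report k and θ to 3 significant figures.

k ≈ 8.09, θ ≈ 247

Gamma(k,θ) with k>1 has mode (k−1)θ, so θ = 1750/(k−1).
Need P(X < 3980) = 0.99 with θ tied to k this way. Start at k = 2, θ = 1750: P(X<3980) ≈ 0.663.
Too low — raise k to concentrate. Iterating converges to k ≈ 8.09.
Then θ = 1750/(8.09−1) ≈ 247.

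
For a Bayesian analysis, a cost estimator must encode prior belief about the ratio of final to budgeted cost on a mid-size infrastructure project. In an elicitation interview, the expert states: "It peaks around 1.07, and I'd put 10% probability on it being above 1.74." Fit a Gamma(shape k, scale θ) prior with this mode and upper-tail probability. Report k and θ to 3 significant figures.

Gamma(k,θ) with k>1 has mode (k−1)θ, so θ = 1.07/(k−1).
Need P(X < 1.74) = 0.9 with θ tied to k this way. Start at k = 2, θ = 1.07: P(X<1.74) ≈ 0.483.
Too low — raise k to concentrate. Iterating converges to k ≈ 8.96.
Then θ = 1.07/(8.96−1) ≈ 0.134.

k ≈ 8.96, θ ≈ 0.134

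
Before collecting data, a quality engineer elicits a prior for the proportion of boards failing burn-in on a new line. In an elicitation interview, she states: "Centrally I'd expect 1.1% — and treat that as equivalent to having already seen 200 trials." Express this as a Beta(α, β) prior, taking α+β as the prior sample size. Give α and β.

Under the effective-sample-size interpretation, Beta(α, β) has prior mean α/(α+β) and prior sample size α+β.
So α+β = 200 and α/(α+β) = 0.011, giving α = 0.011·200 = 2.2 and β = 200 − 2.2 = 197.8.

α = 2.2, β = 197.8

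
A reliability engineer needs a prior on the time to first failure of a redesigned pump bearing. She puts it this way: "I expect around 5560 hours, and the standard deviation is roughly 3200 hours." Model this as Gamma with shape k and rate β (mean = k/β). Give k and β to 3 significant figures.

For Gamma(k, rate β): mean = k/β, variance = k/β², so CV = 1/√k.
CV = SD/mean = 3200/5560 = 0.5755, hence k = 1/CV² = 3.02.
Then β = k/mean = 3.02/5560 = 0.000543.

k ≈ 3.02, β ≈ 0.000543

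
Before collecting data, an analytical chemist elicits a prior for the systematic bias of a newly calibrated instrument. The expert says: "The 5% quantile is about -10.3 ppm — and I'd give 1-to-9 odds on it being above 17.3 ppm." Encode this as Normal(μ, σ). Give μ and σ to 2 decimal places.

For Normal(μ,σ), the p-quantile is μ + z_p·σ. Here z_{0.05} = -1.645, z_{0.9} = 1.282.
So -10.3 = μ − 1.645σ and 17.3 = μ + 1.282σ.
Subtracting: σ = (17.3 − -10.3)/(1.282 − (-1.645)) = 9.43.
Then μ = -10.3 − (-1.645)·9.43 = 5.21.

μ = 5.21, σ = 9.43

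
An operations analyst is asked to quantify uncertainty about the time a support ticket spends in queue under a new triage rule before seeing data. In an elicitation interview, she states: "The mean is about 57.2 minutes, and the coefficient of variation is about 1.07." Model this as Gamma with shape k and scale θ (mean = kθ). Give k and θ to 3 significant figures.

k ≈ 0.873, θ ≈ 65.5

For Gamma(k, scale θ): mean = kθ, variance = kθ², so CV = 1/√k.
CV = 1.07, hence k = 1/CV² = 0.873.
Then θ = mean/k = 57.2/0.873 = 65.5.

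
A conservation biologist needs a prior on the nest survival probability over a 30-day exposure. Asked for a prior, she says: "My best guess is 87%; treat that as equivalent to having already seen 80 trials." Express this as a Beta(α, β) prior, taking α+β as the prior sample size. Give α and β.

Under the effective-sample-size interpretation, Beta(α, β) has prior mean α/(α+β) and prior sample size α+β.
So α+β = 80 and α/(α+β) = 0.87, giving α = 0.87·80 = 69.6 and β = 80 − 69.6 = 10.4.

α = 69.6, β = 10.4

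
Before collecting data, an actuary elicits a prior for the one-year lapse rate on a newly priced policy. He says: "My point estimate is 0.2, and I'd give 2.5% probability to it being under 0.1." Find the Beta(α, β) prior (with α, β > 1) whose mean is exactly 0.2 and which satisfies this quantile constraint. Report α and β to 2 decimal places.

With mean 0.2 fixed, write α = 0.2s, β = 0.8s where s = α+β.
Need P(θ < 0.1) = 0.025 under Beta(0.2s, 0.8s). Normal approximation: (q−m)/√(m(1−m)/s) ≈ z_{0.025} = -1.96, so s ≈ 0.2·0.8·(-1.96)²/(0.1−0.2)² = 61.5.
At s = 61.5: P(θ<0.1) ≈ 0.012. Adjusting to match 0.025 gives s ≈ 47.14.
So α = 0.2·47.14 ≈ 9.43, β = 0.8·47.14 ≈ 37.71.

α ≈ 9.43, β ≈ 37.71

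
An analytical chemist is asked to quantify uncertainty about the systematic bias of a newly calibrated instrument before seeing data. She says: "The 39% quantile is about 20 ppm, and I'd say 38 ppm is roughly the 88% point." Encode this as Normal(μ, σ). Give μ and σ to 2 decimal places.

The p-quantile of Normal(μ,σ) is μ + z_p·σ, with z_{0.39} = -0.2793 and z_{0.88} = 1.175.
Eliminate σ: μ = (z₂·x₁ − z₁·x₂)/(z₂ − z₁) = (1.175·20 − (-0.2793)·38)/1.454 = 23.46.
Then σ = (x₂ − x₁)/(z₂ − z₁) = (38 − 20)/1.454 = 12.38.

μ = 23.46, σ = 12.38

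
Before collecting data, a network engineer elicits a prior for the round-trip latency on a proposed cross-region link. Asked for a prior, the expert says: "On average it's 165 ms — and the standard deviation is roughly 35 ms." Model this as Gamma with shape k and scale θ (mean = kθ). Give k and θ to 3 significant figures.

For Gamma(k, scale θ): mean = kθ, variance = kθ², so CV = 1/√k.
CV = SD/mean = 35/165 = 0.2121, hence k = 1/CV² = 22.2.
Then θ = mean/k = 165/22.2 = 7.42.

k ≈ 22.2, θ ≈ 7.42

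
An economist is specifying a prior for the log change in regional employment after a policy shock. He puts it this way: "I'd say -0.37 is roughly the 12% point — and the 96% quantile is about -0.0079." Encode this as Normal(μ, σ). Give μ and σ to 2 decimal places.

The p-quantile of Normal(μ,σ) is μ + z_p·σ, with z_{0.12} = -1.175 and z_{0.96} = 1.751.
Eliminate σ: μ = (z₂·x₁ − z₁·x₂)/(z₂ − z₁) = (1.751·-0.37 − (-1.175)·-0.0079)/2.926 = -0.22.
Then σ = (x₂ − x₁)/(z₂ − z₁) = (-0.0079 − -0.37)/2.926 = 0.12.

μ = -0.22, σ = 0.12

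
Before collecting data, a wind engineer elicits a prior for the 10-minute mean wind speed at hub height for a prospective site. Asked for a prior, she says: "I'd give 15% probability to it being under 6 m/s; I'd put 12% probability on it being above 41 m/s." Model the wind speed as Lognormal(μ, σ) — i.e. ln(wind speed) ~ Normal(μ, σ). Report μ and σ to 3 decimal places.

If T ~ Lognormal(μ,σ) then ln T ~ Normal(μ,σ), so the p-quantile of ln T is μ + z_p·σ.
ln(6) = 1.792 and ln(41) = 3.714; z_{0.15} = -1.036, z_{0.88} = 1.175.
σ = (3.714 − 1.792)/(1.175 − (-1.036)) = 0.869.
μ = 1.792 − (-1.036)·0.869 = 2.692.

μ ≈ 2.692, σ ≈ 0.869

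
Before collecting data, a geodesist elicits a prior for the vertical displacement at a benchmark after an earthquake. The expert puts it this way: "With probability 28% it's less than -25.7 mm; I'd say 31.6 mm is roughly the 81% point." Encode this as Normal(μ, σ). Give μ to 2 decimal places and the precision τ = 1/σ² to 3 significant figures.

μ = -2.84, τ = 0.00065

The p-quantile of Normal(μ,σ) is μ + z_p·σ, with z_{0.28} = -0.5828 and z_{0.81} = 0.8779.
Eliminate σ: μ = (z₂·x₁ − z₁·x₂)/(z₂ − z₁) = (0.8779·-25.7 − (-0.5828)·31.6)/1.461 = -2.84.
Then σ = (x₂ − x₁)/(z₂ − z₁) = (31.6 − -25.7)/1.461 = 39.23.
Precision τ = 1/σ² = 1/39.23² = 0.00065.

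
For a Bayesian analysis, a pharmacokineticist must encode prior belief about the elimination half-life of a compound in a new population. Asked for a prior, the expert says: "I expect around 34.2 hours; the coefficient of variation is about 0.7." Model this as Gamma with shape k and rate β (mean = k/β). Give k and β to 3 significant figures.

k ≈ 2.04, β ≈ 0.0597

For Gamma(k, rate β): mean = k/β, variance = k/β², so CV = 1/√k.
CV = 0.7, hence k = 1/CV² = 2.04.
Then β = k/mean = 2.04/34.2 = 0.0597.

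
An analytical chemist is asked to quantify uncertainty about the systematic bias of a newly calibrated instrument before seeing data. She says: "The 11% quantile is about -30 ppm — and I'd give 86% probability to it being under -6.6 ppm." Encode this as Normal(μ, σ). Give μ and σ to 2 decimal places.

μ = -17.56, σ = 10.14

For Normal(μ,σ), the p-quantile is μ + z_p·σ. Here z_{0.11} = -1.227, z_{0.86} = 1.08.
So -30 = μ − 1.227σ and -6.6 = μ + 1.08σ.
Subtracting: σ = (-6.6 − -30)/(1.08 − (-1.227)) = 10.14.
Then μ = -30 − (-1.227)·10.14 = -17.56.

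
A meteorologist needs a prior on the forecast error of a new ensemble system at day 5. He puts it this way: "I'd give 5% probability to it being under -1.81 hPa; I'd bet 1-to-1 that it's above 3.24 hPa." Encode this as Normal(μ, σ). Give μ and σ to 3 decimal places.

μ = 3.240, σ = 3.070

The p-quantile of Normal(μ,σ) is μ + z_p·σ, with z_{0.05} = -1.645 and z_{0.5} = 0.
Eliminate σ: μ = (z₂·x₁ − z₁·x₂)/(z₂ − z₁) = (0·-1.81 − (-1.645)·3.24)/1.645 = 3.240.
Then σ = (x₂ − x₁)/(z₂ − z₁) = (3.24 − -1.81)/1.645 = 3.070.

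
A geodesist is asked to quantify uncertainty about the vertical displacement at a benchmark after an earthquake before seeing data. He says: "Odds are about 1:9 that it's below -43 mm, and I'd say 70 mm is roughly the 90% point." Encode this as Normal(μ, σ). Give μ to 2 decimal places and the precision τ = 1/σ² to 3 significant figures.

μ = 13.50, τ = 0.000514

The p-quantile of Normal(μ,σ) is μ + z_p·σ, with z_{0.1} = -1.282 and z_{0.9} = 1.282.
Eliminate σ: μ = (z₂·x₁ − z₁·x₂)/(z₂ − z₁) = (1.282·-43 − (-1.282)·70)/2.563 = 13.50.
Then σ = (x₂ − x₁)/(z₂ − z₁) = (70 − -43)/2.563 = 44.09.
Precision τ = 1/σ² = 1/44.09² = 0.000514.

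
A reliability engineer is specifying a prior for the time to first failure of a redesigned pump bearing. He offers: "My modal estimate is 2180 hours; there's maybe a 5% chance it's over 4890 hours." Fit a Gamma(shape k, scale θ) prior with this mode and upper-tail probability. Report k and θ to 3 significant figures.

Gamma(k,θ) with k>1 has mode (k−1)θ, so θ = 2180/(k−1).
Need P(X < 4890) = 0.95 with θ tied to k this way. Start at k = 2, θ = 2180: P(X<4890) ≈ 0.656.
Too low — raise k to concentrate. Iterating converges to k ≈ 5.21.
Then θ = 2180/(5.21−1) ≈ 518.

k ≈ 5.21, θ ≈ 518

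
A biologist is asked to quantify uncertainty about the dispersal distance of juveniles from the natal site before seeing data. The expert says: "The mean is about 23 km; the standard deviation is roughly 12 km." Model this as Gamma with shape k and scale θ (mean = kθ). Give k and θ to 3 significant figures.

k ≈ 3.67, θ ≈ 6.26

For Gamma(k, scale θ): mean = kθ, variance = kθ², so CV = 1/√k.
CV = SD/mean = 12/23 = 0.5217, hence k = 1/CV² = 3.67.
Then θ = mean/k = 23/3.67 = 6.26.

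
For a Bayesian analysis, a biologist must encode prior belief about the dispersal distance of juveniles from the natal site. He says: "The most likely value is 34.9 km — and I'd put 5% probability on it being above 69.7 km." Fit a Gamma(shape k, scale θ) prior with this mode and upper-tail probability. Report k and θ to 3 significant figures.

Gamma(k,θ) with k>1 has mode (k−1)θ, so θ = 34.9/(k−1).
Need P(X < 69.7) = 0.95 with θ tied to k this way. Start at k = 2, θ = 34.9: P(X<69.7) ≈ 0.593.
Too low — raise k to concentrate. Iterating converges to k ≈ 6.79.
Then θ = 34.9/(6.79−1) ≈ 6.02.

k ≈ 6.79, θ ≈ 6.02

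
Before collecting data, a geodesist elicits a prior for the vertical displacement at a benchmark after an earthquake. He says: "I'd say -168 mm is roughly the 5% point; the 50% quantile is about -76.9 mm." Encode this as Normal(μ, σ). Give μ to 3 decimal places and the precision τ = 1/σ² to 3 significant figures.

For Normal(μ,σ), the p-quantile is μ + z_p·σ. Here z_{0.05} = -1.645, z_{0.5} = 0.
So -168 = μ − 1.645σ and -76.9 = μ + 0σ.
Subtracting: σ = (-76.9 − -168)/(0 − (-1.645)) = 55.385.
Then μ = -168 − (-1.645)·55.385 = -76.900.
Precision τ = 1/σ² = 1/55.38² = 0.000326.

μ = -76.900, τ = 0.000326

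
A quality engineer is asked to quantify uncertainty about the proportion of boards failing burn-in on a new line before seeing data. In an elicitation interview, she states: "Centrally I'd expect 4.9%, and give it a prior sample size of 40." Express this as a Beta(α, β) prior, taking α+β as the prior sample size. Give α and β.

Under the effective-sample-size interpretation, Beta(α, β) has prior mean α/(α+β) and prior sample size α+β.
So α+β = 40 and α/(α+β) = 0.049, giving α = 0.049·40 = 1.96 and β = 40 − 1.96 = 38.04.

α = 1.96, β = 38.04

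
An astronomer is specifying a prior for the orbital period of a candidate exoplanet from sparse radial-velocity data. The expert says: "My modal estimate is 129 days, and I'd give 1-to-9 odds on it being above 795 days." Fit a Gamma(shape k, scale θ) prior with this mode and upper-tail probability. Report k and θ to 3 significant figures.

k ≈ 1.51, θ ≈ 253

Gamma(k,θ) with k>1 has mode (k−1)θ, so θ = 129/(k−1).
Need P(X < 795) = 0.9 with θ tied to k this way. Start at k = 2, θ = 129: P(X<795) ≈ 0.985.
Too high — lower k to spread out. Iterating converges to k ≈ 1.51.
Then θ = 129/(1.51−1) ≈ 253.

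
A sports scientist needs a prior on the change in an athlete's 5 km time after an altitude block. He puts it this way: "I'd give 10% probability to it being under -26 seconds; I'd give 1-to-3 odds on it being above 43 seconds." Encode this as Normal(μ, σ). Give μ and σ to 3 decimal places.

The p-quantile of Normal(μ,σ) is μ + z_p·σ, with z_{0.1} = -1.282 and z_{0.75} = 0.6745.
Eliminate σ: μ = (z₂·x₁ − z₁·x₂)/(z₂ − z₁) = (0.6745·-26 − (-1.282)·43)/1.956 = 19.207.
Then σ = (x₂ − x₁)/(z₂ − z₁) = (43 − -26)/1.956 = 35.275.

μ = 19.207, σ = 35.275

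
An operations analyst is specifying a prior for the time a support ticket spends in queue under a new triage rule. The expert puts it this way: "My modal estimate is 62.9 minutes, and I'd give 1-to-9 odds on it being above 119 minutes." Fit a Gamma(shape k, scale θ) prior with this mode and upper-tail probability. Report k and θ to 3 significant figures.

k ≈ 5.7, θ ≈ 13.4

Gamma(k,θ) with k>1 has mode (k−1)θ, so θ = 62.9/(k−1).
Need P(X < 119) = 0.9 with θ tied to k this way. Start at k = 2, θ = 62.9: P(X<119) ≈ 0.564.
Too low — raise k to concentrate. Iterating converges to k ≈ 5.7.
Then θ = 62.9/(5.7−1) ≈ 13.4.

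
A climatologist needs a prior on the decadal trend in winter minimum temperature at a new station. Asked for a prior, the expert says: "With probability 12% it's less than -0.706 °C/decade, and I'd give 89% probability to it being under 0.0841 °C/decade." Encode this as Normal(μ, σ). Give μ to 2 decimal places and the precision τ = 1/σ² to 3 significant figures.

The p-quantile of Normal(μ,σ) is μ + z_p·σ, with z_{0.12} = -1.175 and z_{0.89} = 1.227.
Eliminate σ: μ = (z₂·x₁ − z₁·x₂)/(z₂ − z₁) = (1.227·-0.706 − (-1.175)·0.0841)/2.402 = -0.32.
Then σ = (x₂ − x₁)/(z₂ − z₁) = (0.0841 − -0.706)/2.402 = 0.33.
Precision τ = 1/σ² = 1/0.329² = 9.24.

μ = -0.32, τ = 9.24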